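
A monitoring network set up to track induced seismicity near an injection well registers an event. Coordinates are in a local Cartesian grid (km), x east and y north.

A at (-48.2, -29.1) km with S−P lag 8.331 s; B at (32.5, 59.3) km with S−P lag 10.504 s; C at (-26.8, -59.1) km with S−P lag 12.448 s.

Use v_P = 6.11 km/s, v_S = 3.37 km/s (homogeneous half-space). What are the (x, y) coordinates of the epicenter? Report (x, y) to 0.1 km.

Distance from S−P lag: d = Δt · v_P v_S / (v_P − v_S) = Δt · (6.11·3.37)/(6.11−3.37) ≈ 7.5149·Δt.
So d_A = 62.61, d_B = 78.94, d_C = 93.54 km.
Circle about each station: (x + 48.2)² + (y + 29.1)² = 62.61²; (x − 32.5)² + (y − 59.3)² = 78.94²; (x + 26.8)² + (y + 59.1)² = 93.54².
Subtracting the A equation from the B and C equations removes the quadratic terms:
161.4 x + 176.8 y = -908.82
42.8 x − 60.0 y = -3788.72
Solving the 2×2 system: x ≈ -42.0, y ≈ 33.2 km.
Check against A (with the unrounded x, y): √((x + 48.2)²+(y + 29.1)²) = 62.60 ≈ 62.61 km. ✓

(-42.0, 33.2)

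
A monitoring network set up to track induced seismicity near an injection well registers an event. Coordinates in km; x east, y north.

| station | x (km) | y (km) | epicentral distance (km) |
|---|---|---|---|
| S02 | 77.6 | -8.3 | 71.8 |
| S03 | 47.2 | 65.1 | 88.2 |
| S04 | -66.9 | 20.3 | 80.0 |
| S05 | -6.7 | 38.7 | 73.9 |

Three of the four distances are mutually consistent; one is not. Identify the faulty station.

S05

Solve using three stations at a time. Using S02, S03, S04 (subtract circle equations pairwise → linear system) gives (x, y) ≈ (5.9, -12.9).
Distances from that point to each station vs reported:
  S02: calculated 71.8 vs reported 71.8 → residual 0.0 km
  S03: calculated 88.2 vs reported 88.2 → residual 0.0 km
  S04: calculated 80.0 vs reported 80.0 → residual 0.0 km
  S05: calculated 53.1 vs reported 73.9 → residual 20.8 km
S02, S03, S04 are mutually consistent (residuals ≈ 0); S05 is off by 20.8 km.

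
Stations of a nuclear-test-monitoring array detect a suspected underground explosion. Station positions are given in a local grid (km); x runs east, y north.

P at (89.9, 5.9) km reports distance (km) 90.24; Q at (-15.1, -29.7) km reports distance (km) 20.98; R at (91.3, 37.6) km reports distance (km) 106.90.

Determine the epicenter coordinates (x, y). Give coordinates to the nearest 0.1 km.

5.6 km east, -26.3 km north

Circle about each station: (x − 89.9)² + (y − 5.9)² = 90.24²; (x + 15.1)² + (y + 29.7)² = 20.98²; (x − 91.3)² + (y − 37.6)² = 106.90².
Subtracting pairs of circle equations eliminates x²+y² and gives linear equations (the radical axes):
-210.0 x − 71.2 y = 696.38
2.8 x + 63.4 y = -1651.72
Solving the 2×2 system: x ≈ 5.6, y ≈ -26.3 km.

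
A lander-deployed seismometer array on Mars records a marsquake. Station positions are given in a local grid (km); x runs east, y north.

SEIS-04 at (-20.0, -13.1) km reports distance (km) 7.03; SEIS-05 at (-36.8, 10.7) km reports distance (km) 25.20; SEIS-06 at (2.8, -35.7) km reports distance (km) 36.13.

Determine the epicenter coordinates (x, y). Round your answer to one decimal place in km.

Circle about each station: (x + 20.0)² + (y + 13.1)² = 7.03²; (x + 36.8)² + (y − 10.7)² = 25.20²; (x − 2.8)² + (y + 35.7)² = 36.13².
Subtracting pairs of circle equations eliminates x²+y² and gives linear equations (the radical axes):
-33.6 x + 47.6 y = 311.50
45.6 x − 45.2 y = -545.24
Solving the 2×2 system: x ≈ -18.2, y ≈ -6.3 km.

x ≈ -18.2 km, y ≈ -6.3 km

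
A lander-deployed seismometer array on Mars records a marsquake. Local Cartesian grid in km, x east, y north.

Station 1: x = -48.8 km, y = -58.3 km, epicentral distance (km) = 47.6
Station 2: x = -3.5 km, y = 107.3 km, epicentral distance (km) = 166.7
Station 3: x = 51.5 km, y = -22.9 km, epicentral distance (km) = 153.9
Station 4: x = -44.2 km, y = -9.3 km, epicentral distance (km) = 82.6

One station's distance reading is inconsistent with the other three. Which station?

Solve using three stations at a time. Using Station 1, Station 3, Station 4 (subtract circle equations pairwise → linear system) gives (x, y) ≈ (-93.0, -75.9).
Distances from that point to each station vs reported:
  Station 1: calculated 47.5 vs reported 47.6 → residual 0.1 km
  Station 2: calculated 203.9 vs reported 166.7 → residual 37.2 km
  Station 3: calculated 153.9 vs reported 153.9 → residual 0.0 km
  Station 4: calculated 82.6 vs reported 82.6 → residual 0.0 km
Station 1, Station 3, Station 4 are mutually consistent (residuals ≈ 0); Station 2 is off by 37.2 km.

Station 2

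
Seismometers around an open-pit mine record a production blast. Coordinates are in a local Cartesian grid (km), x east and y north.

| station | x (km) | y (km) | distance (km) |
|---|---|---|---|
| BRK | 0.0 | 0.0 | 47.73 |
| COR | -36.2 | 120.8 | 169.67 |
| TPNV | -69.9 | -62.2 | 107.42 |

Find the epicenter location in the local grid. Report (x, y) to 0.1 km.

(33.7, -33.8)

Circle about each station: x² + y² = 47.73²; (x + 36.2)² + (y − 120.8)² = 169.67²; (x + 69.9)² + (y + 62.2)² = 107.42².
Subtracting pairs of circle equations eliminates x²+y² and gives linear equations (the radical axes):
-72.4 x + 241.6 y = -10606.68
-139.8 x − 124.4 y = -506.05
Solving the 2×2 system: x ≈ 33.7, y ≈ -33.8 km.
Check against BRK (with the unrounded x, y): √(x²+y²) = 47.73 ≈ 47.73 km. ✓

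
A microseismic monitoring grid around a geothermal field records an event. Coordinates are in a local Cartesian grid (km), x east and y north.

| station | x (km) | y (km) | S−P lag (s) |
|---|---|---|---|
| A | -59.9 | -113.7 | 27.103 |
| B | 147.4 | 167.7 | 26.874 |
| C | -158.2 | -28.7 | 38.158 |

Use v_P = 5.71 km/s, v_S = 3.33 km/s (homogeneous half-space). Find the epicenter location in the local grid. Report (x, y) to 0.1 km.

Distance from S−P lag: d = Δt · v_P v_S / (v_P − v_S) = Δt · (5.71·3.33)/(5.71−3.33) ≈ 7.9892·Δt.
So d_A = 216.53, d_B = 214.70, d_C = 304.85 km.
Circle about each station: (x + 59.9)² + (y + 113.7)² = 216.53²; (x − 147.4)² + (y − 167.7)² = 214.70²; (x + 158.2)² + (y + 28.7)² = 304.85².
Subtracting the A equation from the B and C equations removes the quadratic terms:
414.6 x + 562.8 y = 34123.50
-196.6 x + 170.0 y = -36713.05
Solving the 2×2 system: x ≈ 146.1, y ≈ -47.0 km.
Check against A (with the unrounded x, y): √((x + 59.9)²+(y + 113.7)²) = 216.53 ≈ 216.53 km. ✓

(146.1, -47.0)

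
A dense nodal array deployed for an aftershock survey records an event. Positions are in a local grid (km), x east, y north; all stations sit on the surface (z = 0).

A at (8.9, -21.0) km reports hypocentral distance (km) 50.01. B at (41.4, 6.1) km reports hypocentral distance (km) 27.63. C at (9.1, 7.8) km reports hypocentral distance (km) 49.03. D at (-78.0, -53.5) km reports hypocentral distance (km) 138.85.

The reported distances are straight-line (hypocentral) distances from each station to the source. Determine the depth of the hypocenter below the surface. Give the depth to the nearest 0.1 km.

23.7 km

Each station gives a sphere (x−x_i)² + (y−y_i)² + z² = d_i² (stations at z=0).
Subtracting the A sphere from B and C: z² cancels, leaving linear equations in x and y:
65.0 x + 54.2 y = 2968.54
0.4 x + 57.6 y = -279.50
Solving: x ≈ 50.006, y ≈ -5.200 km (keep extra digits for the depth step; rounded: 50.0, -5.2).
Then from the A sphere: z² = 50.01² − (x − 8.9)² − (y + 21.0)² with x = 50.006, y = -5.200, so z ≈ 23.699 ≈ 23.7 km.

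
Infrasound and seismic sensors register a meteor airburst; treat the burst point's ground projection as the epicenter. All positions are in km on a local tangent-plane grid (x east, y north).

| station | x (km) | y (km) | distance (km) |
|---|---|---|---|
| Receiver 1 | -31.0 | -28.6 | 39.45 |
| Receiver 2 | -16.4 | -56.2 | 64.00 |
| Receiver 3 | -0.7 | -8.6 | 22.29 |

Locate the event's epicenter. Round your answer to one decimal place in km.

Circle about each station: (x + 31.0)² + (y + 28.6)² = 39.45²; (x + 16.4)² + (y + 56.2)² = 64.00²; (x + 0.7)² + (y + 8.6)² = 22.29².
Subtracting pairs of circle equations eliminates x²+y² and gives linear equations (the radical axes):
29.2 x − 55.2 y = -891.26
60.6 x + 40.0 y = -645.05
Solving the 2×2 system: x ≈ -15.8, y ≈ 7.8 km.

(-15.8, 7.8)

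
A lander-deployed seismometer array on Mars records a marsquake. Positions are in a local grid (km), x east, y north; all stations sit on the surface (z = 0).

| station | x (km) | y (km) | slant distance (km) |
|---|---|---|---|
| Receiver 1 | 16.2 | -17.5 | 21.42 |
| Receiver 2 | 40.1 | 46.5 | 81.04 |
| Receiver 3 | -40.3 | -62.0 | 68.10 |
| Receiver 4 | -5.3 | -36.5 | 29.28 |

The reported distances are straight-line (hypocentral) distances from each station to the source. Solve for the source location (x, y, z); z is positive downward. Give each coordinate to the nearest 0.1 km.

x ≈ 16.3 km, y ≈ -28.8 km, depth ≈ 18.2 km

Each station gives a sphere (x−x_i)² + (y−y_i)² + z² = d_i² (stations at z=0).
Subtracting the Receiver 1 sphere from Receiver 2 and Receiver 3: z² cancels, leaving linear equations in x and y:
47.8 x + 128.0 y = -2907.10
-113.0 x − 89.0 y = 720.61
Solving: x ≈ 16.307, y ≈ -28.801 km (keep extra digits for the depth step; rounded: 16.3, -28.8).
Then from the Receiver 1 sphere: z² = 21.42² − (x − 16.2)² − (y + 17.5)² with x = 16.307, y = -28.801, so z ≈ 18.196 ≈ 18.2 km.
Check against Receiver 4 (with the unrounded solution): distance 29.28 ≈ 29.28 km. ✓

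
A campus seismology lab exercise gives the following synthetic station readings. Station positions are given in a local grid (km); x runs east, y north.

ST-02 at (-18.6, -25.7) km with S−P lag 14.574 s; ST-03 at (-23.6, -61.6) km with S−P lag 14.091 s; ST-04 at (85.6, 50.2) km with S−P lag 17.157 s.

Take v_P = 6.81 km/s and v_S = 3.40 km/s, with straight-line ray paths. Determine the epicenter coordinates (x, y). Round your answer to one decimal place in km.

Distance from S−P lag: d = Δt · v_P v_S / (v_P − v_S) = Δt · (6.81·3.40)/(6.81−3.40) ≈ 6.7900·Δt.
So d_ST-02 = 98.96, d_ST-03 = 95.68, d_ST-04 = 116.50 km.
Circle about each station: (x + 18.6)² + (y + 25.7)² = 98.96²; (x + 23.6)² + (y + 61.6)² = 95.68²; (x − 85.6)² + (y − 50.2)² = 116.50².
Subtracting the ST-02 equation from the ST-03 and ST-04 equations removes the quadratic terms:
-10.0 x − 71.8 y = 3983.49
208.4 x + 151.8 y = 5061.78
Solving the 2×2 system: x ≈ 72.0, y ≈ -65.5 km.

(72.0, -65.5)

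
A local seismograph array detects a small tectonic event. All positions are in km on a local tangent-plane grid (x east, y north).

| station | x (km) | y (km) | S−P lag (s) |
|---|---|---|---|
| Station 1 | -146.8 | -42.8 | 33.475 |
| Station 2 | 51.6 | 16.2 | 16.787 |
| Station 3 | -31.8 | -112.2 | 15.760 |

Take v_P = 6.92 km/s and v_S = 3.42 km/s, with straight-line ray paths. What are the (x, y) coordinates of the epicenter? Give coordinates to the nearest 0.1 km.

73.4 km east, -95.2 km north

Distance from S−P lag: d = Δt · v_P v_S / (v_P − v_S) = Δt · (6.92·3.42)/(6.92−3.42) ≈ 6.7618·Δt.
So d_Station 1 = 226.35, d_Station 2 = 113.51, d_Station 3 = 106.57 km.
Circle about each station: (x + 146.8)² + (y + 42.8)² = 226.35²; (x − 51.6)² + (y − 16.2)² = 113.51²; (x + 31.8)² + (y + 112.2)² = 106.57².
Subtracting pairs of circle equations eliminates x²+y² and gives linear equations (the radical axes):
396.8 x + 118.0 y = 17892.72
230.0 x − 138.8 y = 30095.16
Solving the 2×2 system: x ≈ 73.4, y ≈ -95.2 km.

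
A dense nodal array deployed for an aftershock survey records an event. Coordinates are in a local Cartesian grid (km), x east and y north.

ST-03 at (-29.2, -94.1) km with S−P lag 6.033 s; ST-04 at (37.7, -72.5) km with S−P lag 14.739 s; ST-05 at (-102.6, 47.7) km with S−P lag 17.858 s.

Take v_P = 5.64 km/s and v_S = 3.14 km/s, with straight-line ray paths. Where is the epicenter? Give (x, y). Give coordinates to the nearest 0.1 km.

(-66.7, -73.6)

Distance from S−P lag: d = Δt · v_P v_S / (v_P − v_S) = Δt · (5.64·3.14)/(5.64−3.14) ≈ 7.0838·Δt.
So d_ST-03 = 42.74, d_ST-04 = 104.41, d_ST-05 = 126.50 km.
Circle about each station: (x + 29.2)² + (y + 94.1)² = 42.74²; (x − 37.7)² + (y + 72.5)² = 104.41²; (x + 102.6)² + (y − 47.7)² = 126.50².
Subtracting pairs of circle equations eliminates x²+y² and gives linear equations (the radical axes):
133.8 x + 43.2 y = -12104.65
-146.8 x + 283.6 y = -11080.94
Solving the 2×2 system: x ≈ -66.7, y ≈ -73.6 km.
Check against ST-03 (with the unrounded x, y): √((x + 29.2)²+(y + 94.1)²) = 42.74 ≈ 42.74 km. ✓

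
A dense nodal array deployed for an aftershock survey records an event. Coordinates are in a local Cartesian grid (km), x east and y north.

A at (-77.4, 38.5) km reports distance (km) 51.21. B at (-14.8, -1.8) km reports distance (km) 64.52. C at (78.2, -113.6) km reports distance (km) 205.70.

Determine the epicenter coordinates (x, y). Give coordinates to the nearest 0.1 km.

x ≈ -31.2 km, y ≈ 60.6 km

Circle about each station: (x + 77.4)² + (y − 38.5)² = 51.21²; (x + 14.8)² + (y + 1.8)² = 64.52²; (x − 78.2)² + (y + 113.6)² = 205.70².
Subtracting pairs of circle equations eliminates x²+y² and gives linear equations (the radical axes):
125.2 x − 80.6 y = -8791.10
311.2 x − 304.2 y = -28142.84
Solving the 2×2 system: x ≈ -31.2, y ≈ 60.6 km.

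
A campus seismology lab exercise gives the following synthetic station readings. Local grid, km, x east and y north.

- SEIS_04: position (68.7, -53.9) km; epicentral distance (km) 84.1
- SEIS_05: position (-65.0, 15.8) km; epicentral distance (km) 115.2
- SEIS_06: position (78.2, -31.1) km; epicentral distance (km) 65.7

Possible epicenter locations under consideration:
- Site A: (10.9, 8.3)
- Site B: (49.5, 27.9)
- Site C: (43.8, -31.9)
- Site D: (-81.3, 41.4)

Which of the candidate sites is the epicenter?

For each candidate, compare |candidate − station| to the reported distance:
Site A: residuals SEIS_04 0.8, SEIS_05 38.9, SEIS_06 12.3 → max 38.9 km
Site B: residuals SEIS_04 0.1, SEIS_05 0.1, SEIS_06 0.1 → max 0.1 km
Site C: residuals SEIS_04 50.9, SEIS_05 3.6, SEIS_06 31.3 → max 50.9 km
Site D: residuals SEIS_04 93.6, SEIS_05 84.9, SEIS_06 109.5 → max 109.5 km
Only Site B has all residuals ≈ 0.

Site B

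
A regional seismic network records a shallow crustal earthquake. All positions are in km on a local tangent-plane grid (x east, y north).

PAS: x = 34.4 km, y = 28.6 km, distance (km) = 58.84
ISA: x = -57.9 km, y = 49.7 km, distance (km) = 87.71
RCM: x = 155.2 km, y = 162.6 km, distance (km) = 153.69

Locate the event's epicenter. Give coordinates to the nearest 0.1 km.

21.9 km east, 86.1 km north

Circle about each station: (x − 34.4)² + (y − 28.6)² = 58.84²; (x + 57.9)² + (y − 49.7)² = 87.71²; (x − 155.2)² + (y − 162.6)² = 153.69².
Subtracting pairs of circle equations eliminates x²+y² and gives linear equations (the radical axes):
-184.6 x + 42.2 y = -409.72
241.6 x + 268.0 y = 28366.01
Solving the 2×2 system: x ≈ 21.9, y ≈ 86.1 km.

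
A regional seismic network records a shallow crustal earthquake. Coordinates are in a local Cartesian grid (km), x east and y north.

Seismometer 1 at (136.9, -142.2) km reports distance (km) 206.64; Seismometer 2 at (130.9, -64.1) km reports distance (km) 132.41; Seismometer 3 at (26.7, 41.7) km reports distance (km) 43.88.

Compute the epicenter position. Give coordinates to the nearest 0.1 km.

Circle about each station: (x − 136.9)² + (y + 142.2)² = 206.64²; (x − 130.9)² + (y + 64.1)² = 132.41²; (x − 26.7)² + (y − 41.7)² = 43.88².
Subtracting the Seismometer 1 equation from the Seismometer 2 and Seismometer 3 equations removes the quadratic terms:
-12.0 x + 156.2 y = 7448.85
-220.4 x + 367.8 y = 4263.97
Solving the 2×2 system: x ≈ 69.1, y ≈ 53.0 km.

(69.1, 53.0)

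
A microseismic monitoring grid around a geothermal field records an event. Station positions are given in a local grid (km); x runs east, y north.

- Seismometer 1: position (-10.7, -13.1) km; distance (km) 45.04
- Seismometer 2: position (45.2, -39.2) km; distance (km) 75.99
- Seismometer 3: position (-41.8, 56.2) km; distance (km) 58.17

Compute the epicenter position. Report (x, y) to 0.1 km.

x ≈ 8.8 km, y ≈ 27.5 km

Circle about each station: (x + 10.7)² + (y + 13.1)² = 45.04²; (x − 45.2)² + (y + 39.2)² = 75.99²; (x + 41.8)² + (y − 56.2)² = 58.17².
Subtracting pairs of circle equations eliminates x²+y² and gives linear equations (the radical axes):
111.8 x − 52.2 y = -452.30
-62.2 x + 138.6 y = 3264.43
Solving the 2×2 system: x ≈ 8.8, y ≈ 27.5 km.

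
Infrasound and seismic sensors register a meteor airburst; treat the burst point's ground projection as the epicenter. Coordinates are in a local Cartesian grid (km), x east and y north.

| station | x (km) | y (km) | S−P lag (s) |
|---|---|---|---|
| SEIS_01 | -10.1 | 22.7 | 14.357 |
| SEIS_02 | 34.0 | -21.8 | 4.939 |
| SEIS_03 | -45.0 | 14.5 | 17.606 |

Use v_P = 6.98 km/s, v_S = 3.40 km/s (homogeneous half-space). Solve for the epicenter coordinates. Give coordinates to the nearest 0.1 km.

53.5 km east, -48.1 km north

Distance from S−P lag: d = Δt · v_P v_S / (v_P − v_S) = Δt · (6.98·3.40)/(6.98−3.40) ≈ 6.6291·Δt.
So d_SEIS_01 = 95.17, d_SEIS_02 = 32.74, d_SEIS_03 = 116.71 km.
Circle about each station: (x + 10.1)² + (y − 22.7)² = 95.17²; (x − 34.0)² + (y + 21.8)² = 32.74²; (x + 45.0)² + (y − 14.5)² = 116.71².
Subtracting pairs of circle equations eliminates x²+y² and gives linear equations (the radical axes):
88.2 x − 89.0 y = 8999.36
-69.8 x − 16.4 y = -2945.95
Solving the 2×2 system: x ≈ 53.5, y ≈ -48.1 km.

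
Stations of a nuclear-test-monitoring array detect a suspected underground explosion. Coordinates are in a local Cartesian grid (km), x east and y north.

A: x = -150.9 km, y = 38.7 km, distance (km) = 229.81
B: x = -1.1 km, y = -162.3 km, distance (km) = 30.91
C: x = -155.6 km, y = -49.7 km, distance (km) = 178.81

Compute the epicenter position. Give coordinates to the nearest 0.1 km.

Circle about each station: (x + 150.9)² + (y − 38.7)² = 229.81²; (x + 1.1)² + (y + 162.3)² = 30.91²; (x + 155.6)² + (y + 49.7)² = 178.81².
Subtracting the A equation from the B and C equations removes the quadratic terms:
299.6 x − 402.0 y = 53931.21
-9.4 x − 176.8 y = 23252.57
Solving the 2×2 system: x ≈ 3.3, y ≈ -131.7 km.

x ≈ 3.3 km, y ≈ -131.7 km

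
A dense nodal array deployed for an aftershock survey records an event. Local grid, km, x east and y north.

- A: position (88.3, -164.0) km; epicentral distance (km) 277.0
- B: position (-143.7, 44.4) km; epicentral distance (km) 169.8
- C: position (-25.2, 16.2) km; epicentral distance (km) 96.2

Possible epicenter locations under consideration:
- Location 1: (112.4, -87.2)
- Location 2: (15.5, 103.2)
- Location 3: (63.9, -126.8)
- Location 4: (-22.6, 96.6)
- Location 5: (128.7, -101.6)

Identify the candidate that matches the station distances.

For each candidate, compare |candidate − station| to the reported distance:
Location 1: residuals A 196.5, B 118.1, C 75.9 → max 196.5 km
Location 2: residuals A 0.1, B 0.1, C 0.2 → max 0.2 km
Location 3: residuals A 232.5, B 99.3, C 72.3 → max 232.5 km
Location 4: residuals A 6.2, B 37.9, C 15.8 → max 37.9 km
Location 5: residuals A 202.7, B 139.3, C 97.6 → max 202.7 km
Only Location 2 has all residuals ≈ 0.

Location 2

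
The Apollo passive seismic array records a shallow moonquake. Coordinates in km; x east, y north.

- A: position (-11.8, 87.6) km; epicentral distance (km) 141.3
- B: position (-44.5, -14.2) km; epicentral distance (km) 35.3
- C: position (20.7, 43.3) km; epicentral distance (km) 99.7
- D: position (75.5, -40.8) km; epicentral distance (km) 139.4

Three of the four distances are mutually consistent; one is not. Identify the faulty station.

Solve using three stations at a time. Using A, B, D (subtract circle equations pairwise → linear system) gives (x, y) ≈ (-63.9, -43.8).
Distances from that point to each station vs reported:
  A: calculated 141.3 vs reported 141.3 → residual 0.0 km
  B: calculated 35.4 vs reported 35.3 → residual 0.1 km
  C: calculated 121.4 vs reported 99.7 → residual 21.7 km
  D: calculated 139.4 vs reported 139.4 → residual 0.0 km
A, B, D are mutually consistent (residuals ≈ 0); C is off by 21.7 km.

C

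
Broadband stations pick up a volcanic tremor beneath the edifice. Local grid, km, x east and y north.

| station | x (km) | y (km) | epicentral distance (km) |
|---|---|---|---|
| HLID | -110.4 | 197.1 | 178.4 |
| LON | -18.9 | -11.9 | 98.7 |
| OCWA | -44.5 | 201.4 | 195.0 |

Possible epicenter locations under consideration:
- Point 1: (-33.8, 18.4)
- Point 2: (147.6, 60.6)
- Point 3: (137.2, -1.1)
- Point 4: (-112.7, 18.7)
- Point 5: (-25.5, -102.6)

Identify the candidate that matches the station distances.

For each candidate, compare |candidate − station| to the reported distance:
Point 1: residuals HLID 16.0, LON 64.9, OCWA 11.7 → max 64.9 km
Point 2: residuals HLID 113.5, LON 82.9, OCWA 43.2 → max 113.5 km
Point 3: residuals HLID 138.8, LON 57.8, OCWA 77.1 → max 138.8 km
Point 4: residuals HLID 0.0, LON 0.0, OCWA 0.0 → max 0.0 km
Point 5: residuals HLID 133.1, LON 7.8, OCWA 109.6 → max 133.1 km
Only Point 4 has all residuals ≈ 0.

Point 4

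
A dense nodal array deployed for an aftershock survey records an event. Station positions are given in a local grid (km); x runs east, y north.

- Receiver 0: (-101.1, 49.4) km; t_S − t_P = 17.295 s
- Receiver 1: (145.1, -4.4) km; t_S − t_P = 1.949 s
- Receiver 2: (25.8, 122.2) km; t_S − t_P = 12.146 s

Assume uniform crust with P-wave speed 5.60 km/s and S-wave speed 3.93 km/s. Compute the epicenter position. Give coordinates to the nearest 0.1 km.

Distance from S−P lag: d = Δt · v_P v_S / (v_P − v_S) = Δt · (5.60·3.93)/(5.60−3.93) ≈ 13.1784·Δt.
So d_Receiver 0 = 227.92, d_Receiver 1 = 25.68, d_Receiver 2 = 160.07 km.
Circle about each station: (x + 101.1)² + (y − 49.4)² = 227.92²; (x − 145.1)² + (y + 4.4)² = 25.68²; (x − 25.8)² + (y − 122.2)² = 160.07².
Subtracting the Receiver 0 equation from the Receiver 1 and Receiver 2 equations removes the quadratic terms:
492.4 x − 107.6 y = 59699.86
253.8 x + 145.6 y = 29262.03
Solving the 2×2 system: x ≈ 119.6, y ≈ -7.5 km.
Check against Receiver 0 (with the unrounded x, y): √((x + 101.1)²+(y − 49.4)²) = 227.92 ≈ 227.92 km. ✓

x ≈ 119.6 km, y ≈ -7.5 km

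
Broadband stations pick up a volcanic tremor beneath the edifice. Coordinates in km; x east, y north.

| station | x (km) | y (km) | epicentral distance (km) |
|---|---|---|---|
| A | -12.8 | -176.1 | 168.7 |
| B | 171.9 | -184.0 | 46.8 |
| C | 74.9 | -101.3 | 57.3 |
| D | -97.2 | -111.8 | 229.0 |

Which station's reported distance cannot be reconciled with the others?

B

Solve using three stations at a time. Using A, C, D (subtract circle equations pairwise → linear system) gives (x, y) ≈ (130.5, -87.0).
Distances from that point to each station vs reported:
  A: calculated 168.7 vs reported 168.7 → residual 0.0 km
  B: calculated 105.5 vs reported 46.8 → residual 58.7 km
  C: calculated 57.4 vs reported 57.3 → residual 0.1 km
  D: calculated 229.0 vs reported 229.0 → residual 0.0 km
A, C, D are mutually consistent (residuals ≈ 0); B is off by 58.7 km.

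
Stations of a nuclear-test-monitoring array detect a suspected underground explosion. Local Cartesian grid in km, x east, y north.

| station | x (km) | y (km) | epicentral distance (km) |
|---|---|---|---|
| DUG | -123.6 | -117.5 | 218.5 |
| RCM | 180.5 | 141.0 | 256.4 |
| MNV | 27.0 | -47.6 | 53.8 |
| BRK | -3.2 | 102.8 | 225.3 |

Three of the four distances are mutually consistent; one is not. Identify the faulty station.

MNV

Solve using three stations at a time. Using DUG, RCM, BRK (subtract circle equations pairwise → linear system) gives (x, y) ≈ (94.1, -100.3).
Distances from that point to each station vs reported:
  DUG: calculated 218.4 vs reported 218.5 → residual 0.1 km
  RCM: calculated 256.3 vs reported 256.4 → residual 0.1 km
  MNV: calculated 85.3 vs reported 53.8 → residual 31.5 km
  BRK: calculated 225.2 vs reported 225.3 → residual 0.1 km
DUG, RCM, BRK are mutually consistent (residuals ≈ 0); MNV is off by 31.5 km.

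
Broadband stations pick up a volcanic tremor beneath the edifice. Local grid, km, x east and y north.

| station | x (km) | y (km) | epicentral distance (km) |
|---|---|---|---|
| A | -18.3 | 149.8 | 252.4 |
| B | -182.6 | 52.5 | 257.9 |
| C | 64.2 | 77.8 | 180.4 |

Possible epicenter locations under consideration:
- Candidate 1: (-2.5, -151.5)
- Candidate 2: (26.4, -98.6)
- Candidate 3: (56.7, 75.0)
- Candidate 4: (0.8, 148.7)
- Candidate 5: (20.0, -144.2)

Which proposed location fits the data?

Candidate 2

For each candidate, compare |candidate − station| to the reported distance:
Candidate 1: residuals A 49.3, B 14.2, C 58.4 → max 58.4 km
Candidate 2: residuals A 0.0, B 0.0, C 0.0 → max 0.0 km
Candidate 3: residuals A 146.5, B 17.5, C 172.4 → max 172.4 km
Candidate 4: residuals A 233.3, B 50.8, C 85.3 → max 233.3 km
Candidate 5: residuals A 44.1, B 24.5, C 46.0 → max 46.0 km
Only Candidate 2 has all residuals ≈ 0.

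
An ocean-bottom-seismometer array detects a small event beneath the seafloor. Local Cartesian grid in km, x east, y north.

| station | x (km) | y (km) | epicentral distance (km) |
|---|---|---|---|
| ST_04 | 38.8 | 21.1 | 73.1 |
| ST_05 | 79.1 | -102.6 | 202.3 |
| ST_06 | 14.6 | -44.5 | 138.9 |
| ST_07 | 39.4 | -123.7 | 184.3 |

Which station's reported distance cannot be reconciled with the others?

Solve using three stations at a time. Using ST_04, ST_05, ST_06 (subtract circle equations pairwise → linear system) gives (x, y) ≈ (29.7, 93.5).
Distances from that point to each station vs reported:
  ST_04: calculated 73.0 vs reported 73.1 → residual 0.1 km
  ST_05: calculated 202.3 vs reported 202.3 → residual 0.0 km
  ST_06: calculated 138.8 vs reported 138.9 → residual 0.1 km
  ST_07: calculated 217.4 vs reported 184.3 → residual 33.1 km
ST_04, ST_05, ST_06 are mutually consistent (residuals ≈ 0); ST_07 is off by 33.1 km.

ST_07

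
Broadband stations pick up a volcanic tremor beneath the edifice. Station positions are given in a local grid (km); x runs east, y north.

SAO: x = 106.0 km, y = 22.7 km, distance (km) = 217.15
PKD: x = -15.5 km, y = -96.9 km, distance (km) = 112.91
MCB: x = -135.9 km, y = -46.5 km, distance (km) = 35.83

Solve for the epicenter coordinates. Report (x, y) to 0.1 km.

Circle about each station: (x − 106.0)² + (y − 22.7)² = 217.15²; (x + 15.5)² + (y + 96.9)² = 112.91²; (x + 135.9)² + (y + 46.5)² = 35.83².
Subtracting the SAO equation from the PKD and MCB equations removes the quadratic terms:
-243.0 x − 239.2 y = 32284.02
-483.8 x − 138.4 y = 54750.10
Solving the 2×2 system: x ≈ -105.1, y ≈ -28.2 km.

-105.1 km east, -28.2 km north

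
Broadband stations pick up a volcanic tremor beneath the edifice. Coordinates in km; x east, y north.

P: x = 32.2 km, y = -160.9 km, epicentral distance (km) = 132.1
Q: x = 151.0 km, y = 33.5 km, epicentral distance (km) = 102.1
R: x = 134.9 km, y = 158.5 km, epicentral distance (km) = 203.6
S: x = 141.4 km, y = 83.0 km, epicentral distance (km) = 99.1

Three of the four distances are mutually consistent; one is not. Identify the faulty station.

Solve using three stations at a time. Using P, Q, R (subtract circle equations pairwise → linear system) gives (x, y) ≈ (76.9, -36.6).
Distances from that point to each station vs reported:
  P: calculated 132.1 vs reported 132.1 → residual 0.0 km
  Q: calculated 102.0 vs reported 102.1 → residual 0.1 km
  R: calculated 203.6 vs reported 203.6 → residual 0.0 km
  S: calculated 135.9 vs reported 99.1 → residual 36.8 km
P, Q, R are mutually consistent (residuals ≈ 0); S is off by 36.8 km.

S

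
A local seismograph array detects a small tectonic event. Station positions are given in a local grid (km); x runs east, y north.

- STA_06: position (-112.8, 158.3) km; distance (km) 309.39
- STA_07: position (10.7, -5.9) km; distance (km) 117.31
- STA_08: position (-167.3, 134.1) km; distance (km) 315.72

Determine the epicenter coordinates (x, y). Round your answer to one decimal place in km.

Circle about each station: (x + 112.8)² + (y − 158.3)² = 309.39²; (x − 10.7)² + (y + 5.9)² = 117.31²; (x + 167.3)² + (y − 134.1)² = 315.72².
Subtracting the STA_06 equation from the STA_07 and STA_08 equations removes the quadratic terms:
247.0 x − 328.4 y = 44327.11
-109.0 x − 48.4 y = 4232.42
Solving the 2×2 system: x ≈ 15.8, y ≈ -123.1 km.

15.8 km east, -123.1 km north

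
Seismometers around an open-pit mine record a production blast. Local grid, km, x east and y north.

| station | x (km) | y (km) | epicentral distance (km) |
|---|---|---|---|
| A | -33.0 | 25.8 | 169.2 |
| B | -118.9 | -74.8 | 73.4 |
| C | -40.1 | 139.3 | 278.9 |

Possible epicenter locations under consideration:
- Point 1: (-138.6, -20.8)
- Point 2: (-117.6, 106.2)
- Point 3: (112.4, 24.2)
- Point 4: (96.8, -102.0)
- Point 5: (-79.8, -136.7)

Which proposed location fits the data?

For each candidate, compare |candidate − station| to the reported distance:
Point 1: residuals A 53.8, B 15.9, C 90.9 → max 90.9 km
Point 2: residuals A 52.5, B 107.6, C 194.6 → max 194.6 km
Point 3: residuals A 23.8, B 178.2, C 87.8 → max 178.2 km
Point 4: residuals A 13.0, B 144.0, C 1.5 → max 144.0 km
Point 5: residuals A 0.1, B 0.2, C 0.1 → max 0.2 km
Only Point 5 has all residuals ≈ 0.

Point 5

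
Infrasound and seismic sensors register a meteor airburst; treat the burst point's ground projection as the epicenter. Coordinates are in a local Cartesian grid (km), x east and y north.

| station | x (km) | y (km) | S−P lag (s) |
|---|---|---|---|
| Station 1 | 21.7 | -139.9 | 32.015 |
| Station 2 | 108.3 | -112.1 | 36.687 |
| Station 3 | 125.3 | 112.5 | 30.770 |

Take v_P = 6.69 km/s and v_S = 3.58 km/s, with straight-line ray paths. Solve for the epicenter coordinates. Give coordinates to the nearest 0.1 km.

Distance from S−P lag: d = Δt · v_P v_S / (v_P − v_S) = Δt · (6.69·3.58)/(6.69−3.58) ≈ 7.7010·Δt.
So d_Station 1 = 246.55, d_Station 2 = 282.53, d_Station 3 = 236.96 km.
Circle about each station: (x − 21.7)² + (y + 139.9)² = 246.55²; (x − 108.3)² + (y + 112.1)² = 282.53²; (x − 125.3)² + (y − 112.5)² = 236.96².
Subtracting the Station 1 equation from the Station 2 and Station 3 equations removes the quadratic terms:
173.2 x + 55.6 y = -14783.90
207.2 x + 504.8 y = 12950.30
Solving the 2×2 system: x ≈ -107.8, y ≈ 69.9 km.
Check against Station 1 (with the unrounded x, y): √((x − 21.7)²+(y + 139.9)²) = 246.55 ≈ 246.55 km. ✓

(-107.8, 69.9)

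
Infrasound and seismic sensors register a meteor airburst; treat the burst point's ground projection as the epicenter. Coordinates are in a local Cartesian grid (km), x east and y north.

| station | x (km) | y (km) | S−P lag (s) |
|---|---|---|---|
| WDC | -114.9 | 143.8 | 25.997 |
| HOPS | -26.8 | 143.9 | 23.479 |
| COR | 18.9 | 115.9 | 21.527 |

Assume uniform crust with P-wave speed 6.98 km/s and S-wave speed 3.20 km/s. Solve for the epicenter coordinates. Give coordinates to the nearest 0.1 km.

(-46.0, 6.5)

Distance from S−P lag: d = Δt · v_P v_S / (v_P − v_S) = Δt · (6.98·3.20)/(6.98−3.20) ≈ 5.9090·Δt.
So d_WDC = 153.62, d_HOPS = 138.74, d_COR = 127.20 km.
Circle about each station: (x + 114.9)² + (y − 143.8)² = 153.62²; (x + 26.8)² + (y − 143.9)² = 138.74²; (x − 18.9)² + (y − 115.9)² = 127.20².
Subtracting pairs of circle equations eliminates x²+y² and gives linear equations (the radical axes):
176.2 x + 0.2 y = -8104.68
267.6 x − 55.8 y = -12671.17
Solving the 2×2 system: x ≈ -46.0, y ≈ 6.5 km.
Check against WDC (with the unrounded x, y): √((x + 114.9)²+(y − 143.8)²) = 153.65 ≈ 153.62 km. ✓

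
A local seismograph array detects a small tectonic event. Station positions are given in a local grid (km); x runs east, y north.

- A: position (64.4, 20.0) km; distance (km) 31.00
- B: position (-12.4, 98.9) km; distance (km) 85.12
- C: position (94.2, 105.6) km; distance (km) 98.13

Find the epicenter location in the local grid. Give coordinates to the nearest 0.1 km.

Circle about each station: (x − 64.4)² + (y − 20.0)² = 31.00²; (x + 12.4)² + (y − 98.9)² = 85.12²; (x − 94.2)² + (y − 105.6)² = 98.13².
Subtracting the A equation from the B and C equations removes the quadratic terms:
-153.6 x + 157.8 y = -896.80
59.6 x + 171.2 y = 6809.14
Solving the 2×2 system: x ≈ 34.4, y ≈ 27.8 km.
Check against A (with the unrounded x, y): √((x − 64.4)²+(y − 20.0)²) = 31.00 ≈ 31.00 km. ✓

x ≈ 34.4 km, y ≈ 27.8 km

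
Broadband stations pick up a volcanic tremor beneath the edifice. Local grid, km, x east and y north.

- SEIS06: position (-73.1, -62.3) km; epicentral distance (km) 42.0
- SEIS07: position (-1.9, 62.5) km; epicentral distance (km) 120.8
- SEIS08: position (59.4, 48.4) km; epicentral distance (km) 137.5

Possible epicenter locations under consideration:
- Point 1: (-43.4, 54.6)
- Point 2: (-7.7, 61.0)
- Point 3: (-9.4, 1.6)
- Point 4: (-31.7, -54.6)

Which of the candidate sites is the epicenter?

Point 4

For each candidate, compare |candidate − station| to the reported distance:
Point 1: residuals SEIS06 78.6, SEIS07 78.6, SEIS08 34.5 → max 78.6 km
Point 2: residuals SEIS06 97.6, SEIS07 114.8, SEIS08 69.2 → max 114.8 km
Point 3: residuals SEIS06 48.2, SEIS07 59.4, SEIS08 54.3 → max 59.4 km
Point 4: residuals SEIS06 0.1, SEIS07 0.0, SEIS08 0.0 → max 0.1 km
Only Point 4 has all residuals ≈ 0.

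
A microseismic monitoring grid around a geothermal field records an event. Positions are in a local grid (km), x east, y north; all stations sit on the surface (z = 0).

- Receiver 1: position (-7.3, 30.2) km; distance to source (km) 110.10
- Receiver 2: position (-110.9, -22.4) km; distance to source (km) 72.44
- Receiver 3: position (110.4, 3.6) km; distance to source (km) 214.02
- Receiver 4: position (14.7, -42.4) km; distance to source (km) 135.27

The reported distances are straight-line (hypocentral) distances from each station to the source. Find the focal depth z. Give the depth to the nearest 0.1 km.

Each station gives a sphere (x−x_i)² + (y−y_i)² + z² = d_i² (stations at z=0).
Subtracting the Receiver 1 sphere from Receiver 2 and Receiver 3: z² cancels, leaving linear equations in x and y:
-207.2 x − 105.2 y = 18709.70
235.4 x − 53.2 y = -22446.76
Solving: x ≈ -93.798, y ≈ 6.894 km (keep extra digits for the depth step; rounded: -93.8, 6.9).
Then from the Receiver 1 sphere: z² = 110.10² − (x + 7.3)² − (y − 30.2)² with x = -93.798, y = 6.894, so z ≈ 64.007 ≈ 64.0 km.

depth ≈ 64.0 km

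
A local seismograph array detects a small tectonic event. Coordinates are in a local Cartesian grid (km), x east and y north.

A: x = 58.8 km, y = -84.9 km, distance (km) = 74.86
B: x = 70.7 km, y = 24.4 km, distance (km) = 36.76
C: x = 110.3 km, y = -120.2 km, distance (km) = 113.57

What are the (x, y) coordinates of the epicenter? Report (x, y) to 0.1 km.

75.8 km east, -12.0 km north

Circle about each station: (x − 58.8)² + (y + 84.9)² = 74.86²; (x − 70.7)² + (y − 24.4)² = 36.76²; (x − 110.3)² + (y + 120.2)² = 113.57².
Subtracting pairs of circle equations eliminates x²+y² and gives linear equations (the radical axes):
23.8 x + 218.6 y = -818.88
103.0 x − 70.6 y = 8654.55
Solving the 2×2 system: x ≈ 75.8, y ≈ -12.0 km.
Check against A (with the unrounded x, y): √((x − 58.8)²+(y + 84.9)²) = 74.86 ≈ 74.86 km. ✓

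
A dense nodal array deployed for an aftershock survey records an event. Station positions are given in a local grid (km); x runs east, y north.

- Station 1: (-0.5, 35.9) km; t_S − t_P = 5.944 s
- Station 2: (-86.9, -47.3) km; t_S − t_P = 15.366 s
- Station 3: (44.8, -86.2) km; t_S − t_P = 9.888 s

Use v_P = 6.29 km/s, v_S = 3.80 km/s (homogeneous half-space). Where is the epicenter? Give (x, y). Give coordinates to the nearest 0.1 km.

x ≈ 49.6 km, y ≈ 8.6 km

Distance from S−P lag: d = Δt · v_P v_S / (v_P − v_S) = Δt · (6.29·3.80)/(6.29−3.80) ≈ 9.5992·Δt.
So d_Station 1 = 57.06, d_Station 2 = 147.50, d_Station 3 = 94.92 km.
Circle about each station: (x + 0.5)² + (y − 35.9)² = 57.06²; (x + 86.9)² + (y + 47.3)² = 147.50²; (x − 44.8)² + (y + 86.2)² = 94.92².
Subtracting pairs of circle equations eliminates x²+y² and gives linear equations (the radical axes):
-172.8 x − 166.4 y = -10000.57
90.6 x − 244.2 y = 2394.46
Solving the 2×2 system: x ≈ 49.6, y ≈ 8.6 km.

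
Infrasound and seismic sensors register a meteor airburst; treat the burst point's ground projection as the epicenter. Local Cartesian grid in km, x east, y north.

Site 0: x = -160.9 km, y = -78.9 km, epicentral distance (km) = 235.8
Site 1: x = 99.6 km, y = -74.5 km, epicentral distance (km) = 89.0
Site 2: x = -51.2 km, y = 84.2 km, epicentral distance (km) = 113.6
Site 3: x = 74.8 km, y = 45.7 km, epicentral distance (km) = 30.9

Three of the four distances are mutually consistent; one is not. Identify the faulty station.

Site 1

Solve using three stations at a time. Using Site 0, Site 2, Site 3 (subtract circle equations pairwise → linear system) gives (x, y) ≈ (48.4, 29.6).
Distances from that point to each station vs reported:
  Site 0: calculated 235.8 vs reported 235.8 → residual 0.0 km
  Site 1: calculated 116.0 vs reported 89.0 → residual 27.0 km
  Site 2: calculated 113.6 vs reported 113.6 → residual 0.0 km
  Site 3: calculated 30.9 vs reported 30.9 → residual 0.0 km
Site 0, Site 2, Site 3 are mutually consistent (residuals ≈ 0); Site 1 is off by 27.0 km.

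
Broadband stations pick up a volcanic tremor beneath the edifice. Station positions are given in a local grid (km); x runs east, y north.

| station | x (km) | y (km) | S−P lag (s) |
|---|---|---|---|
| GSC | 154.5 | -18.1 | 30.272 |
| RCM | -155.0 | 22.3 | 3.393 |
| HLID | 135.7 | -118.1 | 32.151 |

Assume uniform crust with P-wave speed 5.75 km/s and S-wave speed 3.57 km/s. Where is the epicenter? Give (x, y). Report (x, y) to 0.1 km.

-125.6 km east, 34.8 km north

Distance from S−P lag: d = Δt · v_P v_S / (v_P − v_S) = Δt · (5.75·3.57)/(5.75−3.57) ≈ 9.4163·Δt.
So d_GSC = 285.05, d_RCM = 31.95, d_HLID = 302.74 km.
Circle about each station: (x − 154.5)² + (y + 18.1)² = 285.05²; (x + 155.0)² + (y − 22.3)² = 31.95²; (x − 135.7)² + (y + 118.1)² = 302.74².
Subtracting pairs of circle equations eliminates x²+y² and gives linear equations (the radical axes):
-619.0 x + 80.8 y = 80557.13
-37.6 x − 200.0 y = -2233.77
Solving the 2×2 system: x ≈ -125.6, y ≈ 34.8 km.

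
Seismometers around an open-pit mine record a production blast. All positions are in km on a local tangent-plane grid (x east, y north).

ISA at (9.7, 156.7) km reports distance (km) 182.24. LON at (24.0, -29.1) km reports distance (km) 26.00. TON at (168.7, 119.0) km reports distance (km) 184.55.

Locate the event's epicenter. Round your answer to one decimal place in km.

(48.8, -21.3)

Circle about each station: (x − 9.7)² + (y − 156.7)² = 182.24²; (x − 24.0)² + (y + 29.1)² = 26.00²; (x − 168.7)² + (y − 119.0)² = 184.55².
Subtracting the ISA equation from the LON and TON equations removes the quadratic terms:
28.6 x − 371.6 y = 9309.25
318.0 x − 75.4 y = 17124.43
Solving the 2×2 system: x ≈ 48.8, y ≈ -21.3 km.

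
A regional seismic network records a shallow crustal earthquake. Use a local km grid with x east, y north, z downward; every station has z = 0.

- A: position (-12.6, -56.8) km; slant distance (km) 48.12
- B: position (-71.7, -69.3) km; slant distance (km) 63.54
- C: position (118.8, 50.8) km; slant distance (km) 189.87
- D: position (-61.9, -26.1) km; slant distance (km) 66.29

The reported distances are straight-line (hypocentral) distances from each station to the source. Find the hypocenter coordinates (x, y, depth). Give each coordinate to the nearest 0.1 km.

(-28.1, -60.6, 45.4)

Each station gives a sphere (x−x_i)² + (y−y_i)² + z² = d_i² (stations at z=0).
Subtracting the A sphere from B and C: z² cancels, leaving linear equations in x and y:
-118.2 x − 25.0 y = 4836.58
262.8 x + 215.2 y = -20426.00
Solving: x ≈ -28.102, y ≈ -60.599 km (keep extra digits for the depth step; rounded: -28.1, -60.6).
Then from the A sphere: z² = 48.12² − (x + 12.6)² − (y + 56.8)² with x = -28.102, y = -60.599, so z ≈ 45.396 ≈ 45.4 km.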